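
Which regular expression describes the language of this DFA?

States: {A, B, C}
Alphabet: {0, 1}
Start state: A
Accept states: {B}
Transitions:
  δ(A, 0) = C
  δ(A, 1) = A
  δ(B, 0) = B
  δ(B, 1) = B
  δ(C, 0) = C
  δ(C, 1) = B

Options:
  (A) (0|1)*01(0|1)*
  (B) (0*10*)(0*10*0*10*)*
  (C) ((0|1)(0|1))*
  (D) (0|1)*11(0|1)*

Check each option against the DFA on short strings; one disagreement eliminates an option:
  (A) (0|1)*01(0|1)*: agrees with the DFA on every string of length ≤ 6
  (B) (0*10*)(0*10*0*10*)*: on '1' the DFA goes A → A and rejects (A ∉ Accept), but the regex matches it → eliminate
  (C) ((0|1)(0|1))*: on ε the DFA stays in A and rejects (A ∉ Accept), but the regex matches it → eliminate
  (D) (0|1)*11(0|1)*: on '01' the DFA goes A → C → B and accepts (B ∈ Accept), but the regex does not match it → eliminate
Only (A) is consistent with the DFA.
(A) (0|1)*01(0|1)*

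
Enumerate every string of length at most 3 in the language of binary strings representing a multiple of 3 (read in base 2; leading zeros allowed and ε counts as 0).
ε, 0, 00, 11, 000, 011, 110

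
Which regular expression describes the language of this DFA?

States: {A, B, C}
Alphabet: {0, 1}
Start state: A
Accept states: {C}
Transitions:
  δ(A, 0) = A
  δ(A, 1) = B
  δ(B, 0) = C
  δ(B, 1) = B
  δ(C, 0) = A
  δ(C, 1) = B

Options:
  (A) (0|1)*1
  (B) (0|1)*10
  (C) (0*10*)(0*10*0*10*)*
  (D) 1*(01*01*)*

Check each option against the DFA on short strings; one disagreement eliminates an option:
  (A) (0|1)*1: on '1' the DFA goes A → B and rejects (B ∉ Accept), but the regex matches it → eliminate
  (B) (0|1)*10: agrees with the DFA on every string of length ≤ 6
  (C) (0*10*)(0*10*0*10*)*: on '1' the DFA goes A → B and rejects (B ∉ Accept), but the regex matches it → eliminate
  (D) 1*(01*01*)*: on ε the DFA stays in A and rejects (A ∉ Accept), but the regex matches it → eliminate
Only (B) is consistent with the DFA.
(B) (0|1)*10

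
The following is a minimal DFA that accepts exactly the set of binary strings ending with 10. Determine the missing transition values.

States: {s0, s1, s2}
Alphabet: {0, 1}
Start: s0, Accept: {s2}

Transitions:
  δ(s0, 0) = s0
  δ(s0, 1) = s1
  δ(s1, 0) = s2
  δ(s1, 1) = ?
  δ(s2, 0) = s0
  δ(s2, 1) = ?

From the language and accept set, identify what each state tracks — s0: no suffix match; s1: one trailing 1; s2: suffix is 10.
Each missing δ(q, a) is the state matching the new tracked value after reading a.
δ(s1, 1) = s1; δ(s2, 1) = s1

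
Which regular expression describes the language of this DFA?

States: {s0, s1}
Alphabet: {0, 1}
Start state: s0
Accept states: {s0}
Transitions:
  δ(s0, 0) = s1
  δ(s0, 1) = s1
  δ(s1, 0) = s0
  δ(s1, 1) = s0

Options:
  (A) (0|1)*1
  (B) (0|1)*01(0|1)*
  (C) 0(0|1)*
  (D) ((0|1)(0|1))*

Check each option against the DFA on short strings; one disagreement eliminates an option:
  (A) (0|1)*1: on ε the DFA stays in s0 and accepts (s0 ∈ Accept), but the regex does not match it → eliminate
  (B) (0|1)*01(0|1)*: on ε the DFA stays in s0 and accepts (s0 ∈ Accept), but the regex does not match it → eliminate
  (C) 0(0|1)*: on ε the DFA stays in s0 and accepts (s0 ∈ Accept), but the regex does not match it → eliminate
  (D) ((0|1)(0|1))*: agrees with the DFA on every string of length ≤ 6
Only (D) is consistent with the DFA.
(D) ((0|1)(0|1))*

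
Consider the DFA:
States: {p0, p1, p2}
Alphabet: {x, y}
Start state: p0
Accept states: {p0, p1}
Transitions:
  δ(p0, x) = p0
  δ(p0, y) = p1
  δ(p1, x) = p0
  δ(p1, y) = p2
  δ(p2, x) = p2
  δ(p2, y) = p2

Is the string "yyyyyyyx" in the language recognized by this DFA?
Processing string "yyyyyyyx":
  p0 --y--> p1
  p1 --y--> p2
  p2 --y--> p2
  p2 --y--> p2
  p2 --y--> p2
  p2 --y--> p2
  p2 --y--> p2
  p2 --x--> p2
Final state: p2
Accept states: {p0, p1}
No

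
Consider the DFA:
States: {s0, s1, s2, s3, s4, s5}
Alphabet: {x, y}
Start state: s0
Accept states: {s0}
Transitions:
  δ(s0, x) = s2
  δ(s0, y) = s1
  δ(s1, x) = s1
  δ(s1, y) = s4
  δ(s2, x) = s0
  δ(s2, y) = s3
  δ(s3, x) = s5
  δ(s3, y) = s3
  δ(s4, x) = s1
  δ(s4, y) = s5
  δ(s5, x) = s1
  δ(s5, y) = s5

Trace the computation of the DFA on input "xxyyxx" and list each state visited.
read 'x': s0 → s2
  read 'x': s2 → s0
  read 'y': s0 → s1
  read 'y': s1 → s4
  read 'x': s4 → s1
  read 'x': s1 → s1
s0 -> s2 -> s0 -> s1 -> s4 -> s1 -> s1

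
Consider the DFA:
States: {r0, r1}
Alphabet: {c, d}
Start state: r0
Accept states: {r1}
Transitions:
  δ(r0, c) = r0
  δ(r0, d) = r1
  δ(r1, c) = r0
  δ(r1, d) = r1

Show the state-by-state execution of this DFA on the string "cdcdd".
read 'c': r0 → r0
  read 'd': r0 → r1
  read 'c': r1 → r0
  read 'd': r0 → r1
  read 'd': r1 → r1
r0 -> r0 -> r1 -> r0 -> r1 -> r1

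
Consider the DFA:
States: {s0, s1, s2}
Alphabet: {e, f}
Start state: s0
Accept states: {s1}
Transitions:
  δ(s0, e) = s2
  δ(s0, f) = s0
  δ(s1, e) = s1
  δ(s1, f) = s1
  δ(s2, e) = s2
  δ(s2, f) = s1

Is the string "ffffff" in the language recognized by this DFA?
Processing string "ffffff":
  s0 --f--> s0
  s0 --f--> s0
  s0 --f--> s0
  s0 --f--> s0
  s0 --f--> s0
  s0 --f--> s0
Final state: s0
Accept states: {s1}
No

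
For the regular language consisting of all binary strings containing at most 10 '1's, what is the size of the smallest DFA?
By Myhill–Nerode, count the distinguishable equivalence classes: 12 classes — having seen 0, 1, …, 10, or >10 copies of '1'; counts 0 through 10 are accepting and >10 is dead.
12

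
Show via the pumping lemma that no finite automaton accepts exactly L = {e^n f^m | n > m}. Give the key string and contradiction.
Assume L is regular with pumping length p. Idea: pumping down the e-block drops the e-count to at most the f-count.
Choose s = e^(p+1) f^p ∈ L (|s| = 2p+1 ≥ p). By the pumping lemma, s = xyz with |xy| ≤ p, |y| > 0, so y = e^k with k ≥ 1. Take i = 0: xz = e^(p+1−k) f^p. Since k ≥ 1, p+1−k ≤ p, so the number of e's is no longer strictly greater than the number of f's, hence xz ∉ L.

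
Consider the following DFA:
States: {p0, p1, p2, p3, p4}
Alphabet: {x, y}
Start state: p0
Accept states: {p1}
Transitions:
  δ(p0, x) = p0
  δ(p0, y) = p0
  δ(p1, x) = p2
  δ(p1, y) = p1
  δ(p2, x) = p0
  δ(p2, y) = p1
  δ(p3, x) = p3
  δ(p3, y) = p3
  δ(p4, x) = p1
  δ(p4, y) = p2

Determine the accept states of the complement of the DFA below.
Complement accept states = All states \ Original accept states
= {p0, p1, p2, p3, p4} \ {p1}
{p0, p2, p3, p4}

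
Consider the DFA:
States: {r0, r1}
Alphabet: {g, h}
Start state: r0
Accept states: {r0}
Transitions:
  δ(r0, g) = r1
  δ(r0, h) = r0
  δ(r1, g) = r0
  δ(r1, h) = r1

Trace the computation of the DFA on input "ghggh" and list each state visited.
read 'g': r0 → r1
  read 'h': r1 → r1
  read 'g': r1 → r0
  read 'g': r0 → r1
  read 'h': r1 → r1
r0 -> r1 -> r1 -> r0 -> r1 -> r1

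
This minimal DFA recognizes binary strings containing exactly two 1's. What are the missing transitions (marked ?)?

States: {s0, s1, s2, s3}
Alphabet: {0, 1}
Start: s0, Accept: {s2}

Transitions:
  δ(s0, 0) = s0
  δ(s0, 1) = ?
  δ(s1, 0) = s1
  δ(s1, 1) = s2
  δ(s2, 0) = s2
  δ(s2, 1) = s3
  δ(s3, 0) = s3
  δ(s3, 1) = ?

From the language and accept set, identify what each state tracks — s0: zero 1's; s1: one 1; s2: two 1's; s3: ≥ three 1's (dead).
Each missing δ(q, a) is the state matching the new tracked value after reading a.
δ(s0, 1) = s1; δ(s3, 1) = s3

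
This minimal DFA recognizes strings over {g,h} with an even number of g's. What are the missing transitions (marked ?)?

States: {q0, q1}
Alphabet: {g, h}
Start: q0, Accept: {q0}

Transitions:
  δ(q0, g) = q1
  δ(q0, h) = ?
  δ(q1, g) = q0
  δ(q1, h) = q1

From the language and accept set, identify what each state tracks — q0: even number of g's so far; q1: odd number of g's so far.
Each missing δ(q, a) is the state matching the new tracked value after reading a.
δ(q0, h) = q0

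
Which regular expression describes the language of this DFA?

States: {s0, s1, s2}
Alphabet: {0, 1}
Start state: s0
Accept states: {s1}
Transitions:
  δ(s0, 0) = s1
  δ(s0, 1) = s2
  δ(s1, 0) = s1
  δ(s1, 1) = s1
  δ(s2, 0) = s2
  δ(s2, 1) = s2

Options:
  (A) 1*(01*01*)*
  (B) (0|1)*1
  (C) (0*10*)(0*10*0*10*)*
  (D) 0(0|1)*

Check each option against the DFA on short strings; one disagreement eliminates an option:
  (A) 1*(01*01*)*: on ε the DFA stays in s0 and rejects (s0 ∉ Accept), but the regex matches it → eliminate
  (B) (0|1)*1: on '0' the DFA goes s0 → s1 and accepts (s1 ∈ Accept), but the regex does not match it → eliminate
  (C) (0*10*)(0*10*0*10*)*: on '0' the DFA goes s0 → s1 and accepts (s1 ∈ Accept), but the regex does not match it → eliminate
  (D) 0(0|1)*: agrees with the DFA on every string of length ≤ 6
Only (D) is consistent with the DFA.
(D) 0(0|1)*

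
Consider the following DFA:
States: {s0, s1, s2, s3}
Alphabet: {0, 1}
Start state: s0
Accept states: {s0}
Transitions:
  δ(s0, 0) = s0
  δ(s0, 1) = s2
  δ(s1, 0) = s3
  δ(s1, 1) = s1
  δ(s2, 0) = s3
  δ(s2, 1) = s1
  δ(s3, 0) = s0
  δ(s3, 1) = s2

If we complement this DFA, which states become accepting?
Complement accept states = All states \ Original accept states
= {s0, s1, s2, s3} \ {s0}
{s1, s2, s3}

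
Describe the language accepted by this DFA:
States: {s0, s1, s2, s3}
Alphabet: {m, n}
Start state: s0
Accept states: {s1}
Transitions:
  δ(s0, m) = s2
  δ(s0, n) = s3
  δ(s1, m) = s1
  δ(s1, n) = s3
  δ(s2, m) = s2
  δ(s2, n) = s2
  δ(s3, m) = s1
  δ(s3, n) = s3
Testing a few strings:
  'mm' → reject
  'mn' → reject
  'nnmn' → reject
  'nm' → accept
State roles: s0=no input read; s1=started with n, last symbol m; s2=started with m (dead); s3=started with n, last symbol n
All strings over {m,n} that start with n and end with m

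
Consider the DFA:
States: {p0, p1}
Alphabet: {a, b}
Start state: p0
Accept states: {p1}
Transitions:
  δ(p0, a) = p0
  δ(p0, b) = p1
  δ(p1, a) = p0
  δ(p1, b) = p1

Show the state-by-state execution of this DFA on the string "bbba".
read 'b': p0 → p1
  read 'b': p1 → p1
  read 'b': p1 → p1
  read 'a': p1 → p0
p0 -> p1 -> p1 -> p1 -> p0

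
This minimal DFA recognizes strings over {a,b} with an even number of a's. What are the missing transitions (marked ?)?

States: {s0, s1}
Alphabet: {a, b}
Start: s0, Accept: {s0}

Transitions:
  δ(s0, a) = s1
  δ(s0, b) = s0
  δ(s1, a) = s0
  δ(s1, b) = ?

From the language and accept set, identify what each state tracks — s0: even number of a's so far; s1: odd number of a's so far.
Each missing δ(q, a) is the state matching the new tracked value after reading a.
δ(s1, b) = s1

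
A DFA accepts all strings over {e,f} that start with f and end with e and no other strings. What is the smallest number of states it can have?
By Myhill–Nerode, count the distinguishable equivalence classes: four classes — empty / starts-f-ends-f / starts-f-ends-e / starts-e (dead).
4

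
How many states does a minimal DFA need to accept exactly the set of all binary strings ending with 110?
By Myhill–Nerode, count the distinguishable equivalence classes: 4 classes — one per longest suffix of the input that is a prefix of '110' (lengths 0 through 3); only the length-3 class is accepting.
4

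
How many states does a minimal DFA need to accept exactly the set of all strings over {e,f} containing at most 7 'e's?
By Myhill–Nerode, count the distinguishable equivalence classes: 9 classes — having seen 0, 1, …, 7, or >7 copies of 'e'; counts 0 through 7 are accepting and >7 is dead.
9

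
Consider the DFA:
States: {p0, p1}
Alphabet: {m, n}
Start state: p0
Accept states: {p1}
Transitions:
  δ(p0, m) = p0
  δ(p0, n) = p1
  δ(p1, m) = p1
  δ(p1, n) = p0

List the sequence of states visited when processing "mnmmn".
read 'm': p0 → p0
  read 'n': p0 → p1
  read 'm': p1 → p1
  read 'm': p1 → p1
  read 'n': p1 → p0
p0 -> p0 -> p1 -> p1 -> p1 -> p0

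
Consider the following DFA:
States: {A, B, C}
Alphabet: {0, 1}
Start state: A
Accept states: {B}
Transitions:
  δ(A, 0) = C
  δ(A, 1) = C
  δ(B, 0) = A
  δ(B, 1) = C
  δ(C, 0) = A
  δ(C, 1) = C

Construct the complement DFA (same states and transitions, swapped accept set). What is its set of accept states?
Complement accept states = All states \ Original accept states
= {A, B, C} \ {B}
{A, C}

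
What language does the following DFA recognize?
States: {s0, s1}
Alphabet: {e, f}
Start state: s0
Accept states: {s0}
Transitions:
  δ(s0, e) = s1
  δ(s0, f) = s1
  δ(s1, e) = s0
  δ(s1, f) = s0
Testing a few strings:
  'fef' → reject
  'eff' → reject
  'ffe' → reject
  'e' → reject
State roles: s0=even length so far; s1=odd length so far
All strings over {e,f} of even length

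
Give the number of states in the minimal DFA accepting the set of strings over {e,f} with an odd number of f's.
By Myhill–Nerode, count the distinguishable equivalence classes: two classes — parity of the count of f's.
2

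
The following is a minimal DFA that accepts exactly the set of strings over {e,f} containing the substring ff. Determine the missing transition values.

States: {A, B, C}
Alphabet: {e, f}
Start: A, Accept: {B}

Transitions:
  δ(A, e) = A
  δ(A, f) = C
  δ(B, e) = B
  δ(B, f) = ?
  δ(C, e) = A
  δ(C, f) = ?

From the language and accept set, identify what each state tracks — A: no progress toward ff; B: substring ff seen; C: one trailing f.
Each missing δ(q, a) is the state matching the new tracked value after reading a.
δ(B, f) = B; δ(C, f) = B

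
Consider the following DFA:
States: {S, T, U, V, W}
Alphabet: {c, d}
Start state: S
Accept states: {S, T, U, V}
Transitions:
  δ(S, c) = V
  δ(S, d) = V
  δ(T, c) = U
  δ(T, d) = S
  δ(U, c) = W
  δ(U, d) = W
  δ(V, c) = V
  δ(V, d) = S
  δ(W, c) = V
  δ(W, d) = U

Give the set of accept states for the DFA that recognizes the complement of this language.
Complement accept states = All states \ Original accept states
= {S, T, U, V, W} \ {S, T, U, V}
{W}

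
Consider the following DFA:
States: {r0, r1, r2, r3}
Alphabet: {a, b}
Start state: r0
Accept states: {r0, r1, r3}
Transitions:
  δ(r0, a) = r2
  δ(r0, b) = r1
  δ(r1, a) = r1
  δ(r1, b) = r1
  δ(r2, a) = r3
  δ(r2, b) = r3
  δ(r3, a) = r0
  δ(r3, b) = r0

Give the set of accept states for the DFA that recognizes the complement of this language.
Complement accept states = All states \ Original accept states
= {r0, r1, r2, r3} \ {r0, r1, r3}
{r2}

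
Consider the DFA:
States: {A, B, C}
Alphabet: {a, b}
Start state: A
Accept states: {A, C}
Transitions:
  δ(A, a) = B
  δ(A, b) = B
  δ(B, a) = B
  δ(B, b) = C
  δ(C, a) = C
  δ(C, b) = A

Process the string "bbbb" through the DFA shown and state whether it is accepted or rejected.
Processing string "bbbb":
  A --b--> B
  B --b--> C
  C --b--> A
  A --b--> B
Final state: B
Accept states: {A, C}
No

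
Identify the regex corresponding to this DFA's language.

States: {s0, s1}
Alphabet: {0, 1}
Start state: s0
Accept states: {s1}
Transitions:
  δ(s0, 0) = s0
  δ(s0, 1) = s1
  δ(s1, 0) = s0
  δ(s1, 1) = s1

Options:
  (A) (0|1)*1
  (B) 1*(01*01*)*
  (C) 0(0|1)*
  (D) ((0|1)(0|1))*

Check each option against the DFA on short strings; one disagreement eliminates an option:
  (A) (0|1)*1: agrees with the DFA on every string of length ≤ 6
  (B) 1*(01*01*)*: on ε the DFA stays in s0 and rejects (s0 ∉ Accept), but the regex matches it → eliminate
  (C) 0(0|1)*: on '0' the DFA goes s0 → s0 and rejects (s0 ∉ Accept), but the regex matches it → eliminate
  (D) ((0|1)(0|1))*: on ε the DFA stays in s0 and rejects (s0 ∉ Accept), but the regex matches it → eliminate
Only (A) is consistent with the DFA.
(A) (0|1)*1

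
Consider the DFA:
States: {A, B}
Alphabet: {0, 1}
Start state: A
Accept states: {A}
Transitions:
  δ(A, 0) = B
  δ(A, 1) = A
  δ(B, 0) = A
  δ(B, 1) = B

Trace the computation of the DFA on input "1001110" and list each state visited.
read '1': A → A
  read '0': A → B
  read '0': B → A
  read '1': A → A
  read '1': A → A
  read '1': A → A
  read '0': A → B
A -> A -> B -> A -> A -> A -> A -> B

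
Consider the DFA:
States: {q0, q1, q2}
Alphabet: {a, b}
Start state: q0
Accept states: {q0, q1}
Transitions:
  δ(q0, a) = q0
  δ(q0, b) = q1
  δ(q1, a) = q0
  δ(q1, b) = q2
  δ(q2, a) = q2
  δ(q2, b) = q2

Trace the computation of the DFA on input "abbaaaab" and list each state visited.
read 'a': q0 → q0
  read 'b': q0 → q1
  read 'b': q1 → q2
  read 'a': q2 → q2
  read 'a': q2 → q2
  read 'a': q2 → q2
  read 'a': q2 → q2
  read 'b': q2 → q2
q0 -> q0 -> q1 -> q2 -> q2 -> q2 -> q2 -> q2 -> q2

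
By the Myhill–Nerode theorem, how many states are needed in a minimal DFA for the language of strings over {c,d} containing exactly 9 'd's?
By Myhill–Nerode, count the distinguishable equivalence classes: 11 classes — having seen 0, 1, …, 9, or >9 copies of 'd'; the count-9 class is the only accepting one and >9 is dead.
11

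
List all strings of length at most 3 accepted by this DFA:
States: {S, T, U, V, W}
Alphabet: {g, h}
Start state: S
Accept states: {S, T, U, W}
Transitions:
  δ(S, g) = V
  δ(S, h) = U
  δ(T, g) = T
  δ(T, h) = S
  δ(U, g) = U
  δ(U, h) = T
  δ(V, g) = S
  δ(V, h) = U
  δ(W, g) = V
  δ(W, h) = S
ε, h, gg, gh, hg, hh, ggh, ghg, ghh, hgg, hgh, hhg, hhh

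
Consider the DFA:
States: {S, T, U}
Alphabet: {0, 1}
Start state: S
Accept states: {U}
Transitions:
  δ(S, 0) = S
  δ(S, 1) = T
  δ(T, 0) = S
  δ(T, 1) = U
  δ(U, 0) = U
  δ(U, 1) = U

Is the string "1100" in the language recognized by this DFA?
Processing string "1100":
  S --1--> T
  T --1--> U
  U --0--> U
  U --0--> U
Final state: U
Accept states: {U}
Yes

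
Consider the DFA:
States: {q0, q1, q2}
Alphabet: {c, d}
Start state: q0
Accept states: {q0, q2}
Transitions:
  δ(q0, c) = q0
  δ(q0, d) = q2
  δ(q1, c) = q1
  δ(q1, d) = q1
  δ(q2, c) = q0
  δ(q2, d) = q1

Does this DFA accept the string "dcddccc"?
Processing string "dcddccc":
  q0 --d--> q2
  q2 --c--> q0
  q0 --d--> q2
  q2 --d--> q1
  q1 --c--> q1
  q1 --c--> q1
  q1 --c--> q1
Final state: q1
Accept states: {q0, q2}
No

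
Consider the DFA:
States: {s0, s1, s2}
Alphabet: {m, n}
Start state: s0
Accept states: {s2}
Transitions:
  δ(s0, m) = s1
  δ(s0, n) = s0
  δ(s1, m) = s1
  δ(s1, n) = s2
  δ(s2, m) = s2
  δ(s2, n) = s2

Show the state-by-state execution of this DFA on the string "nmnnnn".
read 'n': s0 → s0
  read 'm': s0 → s1
  read 'n': s1 → s2
  read 'n': s2 → s2
  read 'n': s2 → s2
  read 'n': s2 → s2
s0 -> s0 -> s1 -> s2 -> s2 -> s2 -> s2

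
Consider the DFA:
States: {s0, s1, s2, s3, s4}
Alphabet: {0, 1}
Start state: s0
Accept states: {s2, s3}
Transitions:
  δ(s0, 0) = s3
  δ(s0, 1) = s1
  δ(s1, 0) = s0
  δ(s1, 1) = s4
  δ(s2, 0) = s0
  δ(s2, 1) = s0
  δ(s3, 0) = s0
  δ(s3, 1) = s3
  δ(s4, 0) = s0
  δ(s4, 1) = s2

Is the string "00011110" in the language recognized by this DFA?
Processing string "00011110":
  s0 --0--> s3
  s3 --0--> s0
  s0 --0--> s3
  s3 --1--> s3
  s3 --1--> s3
  s3 --1--> s3
  s3 --1--> s3
  s3 --0--> s0
Final state: s0
Accept states: {s2, s3}
No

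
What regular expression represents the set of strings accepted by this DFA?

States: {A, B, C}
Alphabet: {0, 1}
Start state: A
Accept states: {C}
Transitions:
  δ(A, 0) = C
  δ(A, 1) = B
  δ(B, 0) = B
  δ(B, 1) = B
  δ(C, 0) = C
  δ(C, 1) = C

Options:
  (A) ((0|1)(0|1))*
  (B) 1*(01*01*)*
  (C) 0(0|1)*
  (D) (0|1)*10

Check each option against the DFA on short strings; one disagreement eliminates an option:
  (A) ((0|1)(0|1))*: on ε the DFA stays in A and rejects (A ∉ Accept), but the regex matches it → eliminate
  (B) 1*(01*01*)*: on ε the DFA stays in A and rejects (A ∉ Accept), but the regex matches it → eliminate
  (C) 0(0|1)*: agrees with the DFA on every string of length ≤ 6
  (D) (0|1)*10: on '0' the DFA goes A → C and accepts (C ∈ Accept), but the regex does not match it → eliminate
Only (C) is consistent with the DFA.
(C) 0(0|1)*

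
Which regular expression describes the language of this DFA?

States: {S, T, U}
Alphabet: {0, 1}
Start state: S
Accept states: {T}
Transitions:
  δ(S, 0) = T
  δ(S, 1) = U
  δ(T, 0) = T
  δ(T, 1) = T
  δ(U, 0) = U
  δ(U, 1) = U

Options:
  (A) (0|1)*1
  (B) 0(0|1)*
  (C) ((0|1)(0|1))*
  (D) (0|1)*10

Check each option against the DFA on short strings; one disagreement eliminates an option:
  (A) (0|1)*1: on '0' the DFA goes S → T and accepts (T ∈ Accept), but the regex does not match it → eliminate
  (B) 0(0|1)*: agrees with the DFA on every string of length ≤ 6
  (C) ((0|1)(0|1))*: on ε the DFA stays in S and rejects (S ∉ Accept), but the regex matches it → eliminate
  (D) (0|1)*10: on '0' the DFA goes S → T and accepts (T ∈ Accept), but the regex does not match it → eliminate
Only (B) is consistent with the DFA.
(B) 0(0|1)*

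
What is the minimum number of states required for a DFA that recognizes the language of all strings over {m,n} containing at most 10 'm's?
By Myhill–Nerode, count the distinguishable equivalence classes: 12 classes — having seen 0, 1, …, 10, or >10 copies of 'm'; counts 0 through 10 are accepting and >10 is dead.
12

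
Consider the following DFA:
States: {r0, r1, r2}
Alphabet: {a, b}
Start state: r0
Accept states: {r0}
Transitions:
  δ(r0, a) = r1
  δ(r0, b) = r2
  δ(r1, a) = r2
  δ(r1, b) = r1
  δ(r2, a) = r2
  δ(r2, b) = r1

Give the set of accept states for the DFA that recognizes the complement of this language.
Complement accept states = All states \ Original accept states
= {r0, r1, r2} \ {r0}
{r1, r2}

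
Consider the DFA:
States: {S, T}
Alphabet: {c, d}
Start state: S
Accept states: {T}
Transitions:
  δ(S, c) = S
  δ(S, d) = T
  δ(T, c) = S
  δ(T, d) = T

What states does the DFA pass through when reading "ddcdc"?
read 'd': S → T
  read 'd': T → T
  read 'c': T → S
  read 'd': S → T
  read 'c': T → S
S -> T -> T -> S -> T -> S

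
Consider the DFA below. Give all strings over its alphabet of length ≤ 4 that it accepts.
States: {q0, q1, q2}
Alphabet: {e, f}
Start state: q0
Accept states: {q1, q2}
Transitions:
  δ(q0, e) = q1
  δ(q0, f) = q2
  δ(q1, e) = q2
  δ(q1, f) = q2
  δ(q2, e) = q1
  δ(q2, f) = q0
e, f, ee, ef, fe, eee, efe, fee, fef, ffe, fff, eeee, eeef, eefe, eeff, efee, efef, effe, efff, feee, fefe, ffee, ffef, fffe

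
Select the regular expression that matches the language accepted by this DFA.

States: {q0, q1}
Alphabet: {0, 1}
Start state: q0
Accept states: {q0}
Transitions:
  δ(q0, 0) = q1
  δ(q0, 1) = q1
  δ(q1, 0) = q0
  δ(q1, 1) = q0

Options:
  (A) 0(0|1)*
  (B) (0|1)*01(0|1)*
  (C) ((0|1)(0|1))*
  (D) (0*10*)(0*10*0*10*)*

Check each option against the DFA on short strings; one disagreement eliminates an option:
  (A) 0(0|1)*: on ε the DFA stays in q0 and accepts (q0 ∈ Accept), but the regex does not match it → eliminate
  (B) (0|1)*01(0|1)*: on ε the DFA stays in q0 and accepts (q0 ∈ Accept), but the regex does not match it → eliminate
  (C) ((0|1)(0|1))*: agrees with the DFA on every string of length ≤ 6
  (D) (0*10*)(0*10*0*10*)*: on ε the DFA stays in q0 and accepts (q0 ∈ Accept), but the regex does not match it → eliminate
Only (C) is consistent with the DFA.
(C) ((0|1)(0|1))*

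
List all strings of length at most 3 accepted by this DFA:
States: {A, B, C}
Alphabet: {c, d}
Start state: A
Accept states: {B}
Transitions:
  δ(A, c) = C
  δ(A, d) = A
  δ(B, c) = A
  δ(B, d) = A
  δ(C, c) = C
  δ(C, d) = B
cd, ccd, dcd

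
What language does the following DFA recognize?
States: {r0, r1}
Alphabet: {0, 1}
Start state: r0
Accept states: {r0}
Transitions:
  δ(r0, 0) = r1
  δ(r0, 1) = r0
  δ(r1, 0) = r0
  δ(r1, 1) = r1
Testing a few strings:
  '11' → accept
  '001' → accept
  '101' → reject
  '0' → reject
State roles: r0=even number of 0's so far; r1=odd number of 0's so far
All binary strings with an even number of 0's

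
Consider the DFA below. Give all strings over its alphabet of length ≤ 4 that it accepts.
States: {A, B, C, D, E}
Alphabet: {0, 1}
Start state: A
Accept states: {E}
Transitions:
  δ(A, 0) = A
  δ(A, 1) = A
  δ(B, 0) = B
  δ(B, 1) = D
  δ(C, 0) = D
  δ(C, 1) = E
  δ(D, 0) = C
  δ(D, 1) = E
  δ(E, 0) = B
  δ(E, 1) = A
None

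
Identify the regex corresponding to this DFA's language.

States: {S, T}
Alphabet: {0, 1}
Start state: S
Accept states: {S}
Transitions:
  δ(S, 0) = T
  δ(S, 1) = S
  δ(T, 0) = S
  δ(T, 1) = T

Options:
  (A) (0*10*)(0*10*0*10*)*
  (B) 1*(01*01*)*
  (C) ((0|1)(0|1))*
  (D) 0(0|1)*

Check each option against the DFA on short strings; one disagreement eliminates an option:
  (A) (0*10*)(0*10*0*10*)*: on ε the DFA stays in S and accepts (S ∈ Accept), but the regex does not match it → eliminate
  (B) 1*(01*01*)*: agrees with the DFA on every string of length ≤ 6
  (C) ((0|1)(0|1))*: on '1' the DFA goes S → S and accepts (S ∈ Accept), but the regex does not match it → eliminate
  (D) 0(0|1)*: on ε the DFA stays in S and accepts (S ∈ Accept), but the regex does not match it → eliminate
Only (B) is consistent with the DFA.
(B) 1*(01*01*)*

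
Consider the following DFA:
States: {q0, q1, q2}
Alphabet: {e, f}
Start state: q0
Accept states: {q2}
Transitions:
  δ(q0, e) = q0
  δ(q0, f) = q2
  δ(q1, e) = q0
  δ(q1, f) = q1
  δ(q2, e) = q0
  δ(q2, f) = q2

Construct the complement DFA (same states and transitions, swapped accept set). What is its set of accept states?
Complement accept states = All states \ Original accept states
= {q0, q1, q2} \ {q2}
{q0, q1}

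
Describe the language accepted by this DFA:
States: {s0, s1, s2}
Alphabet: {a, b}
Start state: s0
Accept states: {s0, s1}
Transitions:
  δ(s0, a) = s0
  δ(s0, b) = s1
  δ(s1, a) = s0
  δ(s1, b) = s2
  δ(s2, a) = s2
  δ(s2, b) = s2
Testing a few strings:
  'a' → accept
  'ba' → accept
  'baa' → accept
  'aaa' → accept
State roles: s0=last symbol not b (ok); s1=last symbol b (ok); s2=saw bb (dead)
All strings over {a,b} with no two consecutive b's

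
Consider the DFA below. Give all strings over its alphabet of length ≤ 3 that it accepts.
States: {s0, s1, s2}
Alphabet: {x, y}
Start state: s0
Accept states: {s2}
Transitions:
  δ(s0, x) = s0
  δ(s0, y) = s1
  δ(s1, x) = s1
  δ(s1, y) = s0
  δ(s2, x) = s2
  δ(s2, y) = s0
None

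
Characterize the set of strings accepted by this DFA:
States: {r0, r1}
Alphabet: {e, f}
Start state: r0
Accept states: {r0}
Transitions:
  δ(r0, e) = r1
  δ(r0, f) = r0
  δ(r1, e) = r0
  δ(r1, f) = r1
Testing a few strings:
  'ffe' → reject
  'f' → accept
  'fef' → reject
  'fe' → reject
State roles: r0=even number of e's so far; r1=odd number of e's so far
All strings over {e,f} with an even number of e's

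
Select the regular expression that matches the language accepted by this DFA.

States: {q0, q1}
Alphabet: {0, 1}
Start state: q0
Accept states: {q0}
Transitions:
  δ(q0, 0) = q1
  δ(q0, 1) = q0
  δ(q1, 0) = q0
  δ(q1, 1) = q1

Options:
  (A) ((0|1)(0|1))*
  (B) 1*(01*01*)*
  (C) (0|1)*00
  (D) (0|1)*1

Check each option against the DFA on short strings; one disagreement eliminates an option:
  (A) ((0|1)(0|1))*: on '1' the DFA goes q0 → q0 and accepts (q0 ∈ Accept), but the regex does not match it → eliminate
  (B) 1*(01*01*)*: agrees with the DFA on every string of length ≤ 6
  (C) (0|1)*00: on ε the DFA stays in q0 and accepts (q0 ∈ Accept), but the regex does not match it → eliminate
  (D) (0|1)*1: on ε the DFA stays in q0 and accepts (q0 ∈ Accept), but the regex does not match it → eliminate
Only (B) is consistent with the DFA.
(B) 1*(01*01*)*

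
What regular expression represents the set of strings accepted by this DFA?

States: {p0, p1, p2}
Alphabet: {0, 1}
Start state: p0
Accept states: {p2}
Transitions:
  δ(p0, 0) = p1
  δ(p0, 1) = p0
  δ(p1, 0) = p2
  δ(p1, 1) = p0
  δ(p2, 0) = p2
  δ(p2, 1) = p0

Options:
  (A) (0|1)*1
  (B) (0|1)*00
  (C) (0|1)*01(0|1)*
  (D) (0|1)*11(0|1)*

Check each option against the DFA on short strings; one disagreement eliminates an option:
  (A) (0|1)*1: on '1' the DFA goes p0 → p0 and rejects (p0 ∉ Accept), but the regex matches it → eliminate
  (B) (0|1)*00: agrees with the DFA on every string of length ≤ 6
  (C) (0|1)*01(0|1)*: on '00' the DFA goes p0 → p1 → p2 and accepts (p2 ∈ Accept), but the regex does not match it → eliminate
  (D) (0|1)*11(0|1)*: on '00' the DFA goes p0 → p1 → p2 and accepts (p2 ∈ Accept), but the regex does not match it → eliminate
Only (B) is consistent with the DFA.
(B) (0|1)*00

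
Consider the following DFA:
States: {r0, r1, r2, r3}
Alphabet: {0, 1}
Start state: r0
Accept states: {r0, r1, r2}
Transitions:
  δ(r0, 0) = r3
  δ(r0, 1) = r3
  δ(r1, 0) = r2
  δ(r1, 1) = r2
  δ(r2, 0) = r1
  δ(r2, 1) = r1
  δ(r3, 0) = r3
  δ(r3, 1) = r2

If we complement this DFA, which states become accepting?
Complement accept states = All states \ Original accept states
= {r0, r1, r2, r3} \ {r0, r1, r2}
{r3}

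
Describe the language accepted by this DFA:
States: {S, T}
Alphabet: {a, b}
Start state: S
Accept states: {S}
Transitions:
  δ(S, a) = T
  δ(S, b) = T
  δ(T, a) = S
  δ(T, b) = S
Testing a few strings:
  'aaa' → reject
  'a' → reject
  'ab' → accept
  'abb' → reject
State roles: S=even length so far; T=odd length so far
All strings over {a,b} of even length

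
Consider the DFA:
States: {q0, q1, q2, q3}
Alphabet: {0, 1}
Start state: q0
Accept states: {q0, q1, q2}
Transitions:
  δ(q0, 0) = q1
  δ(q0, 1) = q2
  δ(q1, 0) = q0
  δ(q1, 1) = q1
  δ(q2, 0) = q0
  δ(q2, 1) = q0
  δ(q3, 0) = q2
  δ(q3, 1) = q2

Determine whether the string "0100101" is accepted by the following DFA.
Processing string "0100101":
  q0 --0--> q1
  q1 --1--> q1
  q1 --0--> q0
  q0 --0--> q1
  q1 --1--> q1
  q1 --0--> q0
  q0 --1--> q2
Final state: q2
Accept states: {q0, q1, q2}
Yes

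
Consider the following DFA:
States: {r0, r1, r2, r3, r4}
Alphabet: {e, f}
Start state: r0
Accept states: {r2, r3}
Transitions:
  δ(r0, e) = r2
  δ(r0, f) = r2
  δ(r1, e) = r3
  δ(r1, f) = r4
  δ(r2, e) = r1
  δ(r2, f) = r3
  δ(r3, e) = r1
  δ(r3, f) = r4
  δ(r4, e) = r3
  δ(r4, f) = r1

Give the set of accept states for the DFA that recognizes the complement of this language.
Complement accept states = All states \ Original accept states
= {r0, r1, r2, r3, r4} \ {r2, r3}
{r0, r1, r4}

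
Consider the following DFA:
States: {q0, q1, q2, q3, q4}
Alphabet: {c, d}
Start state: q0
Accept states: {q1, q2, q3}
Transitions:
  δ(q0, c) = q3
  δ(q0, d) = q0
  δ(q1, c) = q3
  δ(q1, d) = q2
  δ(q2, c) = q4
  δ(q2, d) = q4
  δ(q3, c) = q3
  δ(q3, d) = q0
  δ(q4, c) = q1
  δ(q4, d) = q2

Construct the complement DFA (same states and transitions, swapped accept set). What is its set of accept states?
Complement accept states = All states \ Original accept states
= {q0, q1, q2, q3, q4} \ {q1, q2, q3}
{q0, q4}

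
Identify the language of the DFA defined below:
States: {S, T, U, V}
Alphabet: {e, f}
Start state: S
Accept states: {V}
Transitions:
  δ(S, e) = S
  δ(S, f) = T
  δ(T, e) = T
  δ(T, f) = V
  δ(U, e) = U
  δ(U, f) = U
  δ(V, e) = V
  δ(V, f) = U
Testing a few strings:
  'efee' → reject
  'fe' → reject
  'fff' → reject
  'ee' → reject
State roles: S=zero f's; T=one f; U=≥ three f's (dead); V=two f's
All strings over {e,f} containing exactly two f's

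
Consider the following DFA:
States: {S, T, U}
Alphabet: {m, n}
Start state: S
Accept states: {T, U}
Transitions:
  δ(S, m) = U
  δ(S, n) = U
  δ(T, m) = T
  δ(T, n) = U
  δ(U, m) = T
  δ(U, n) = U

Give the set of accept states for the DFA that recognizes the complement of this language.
Complement accept states = All states \ Original accept states
= {S, T, U} \ {T, U}
{S}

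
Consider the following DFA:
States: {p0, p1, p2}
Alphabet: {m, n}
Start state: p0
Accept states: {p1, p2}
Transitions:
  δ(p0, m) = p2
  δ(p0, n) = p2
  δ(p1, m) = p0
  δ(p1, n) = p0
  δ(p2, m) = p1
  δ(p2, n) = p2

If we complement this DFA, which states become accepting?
Complement accept states = All states \ Original accept states
= {p0, p1, p2} \ {p1, p2}
{p0}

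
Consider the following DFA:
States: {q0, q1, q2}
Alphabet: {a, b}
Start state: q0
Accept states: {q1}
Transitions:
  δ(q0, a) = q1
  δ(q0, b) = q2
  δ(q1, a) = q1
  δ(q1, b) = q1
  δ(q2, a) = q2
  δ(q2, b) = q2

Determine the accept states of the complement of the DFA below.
Complement accept states = All states \ Original accept states
= {q0, q1, q2} \ {q1}
{q0, q2}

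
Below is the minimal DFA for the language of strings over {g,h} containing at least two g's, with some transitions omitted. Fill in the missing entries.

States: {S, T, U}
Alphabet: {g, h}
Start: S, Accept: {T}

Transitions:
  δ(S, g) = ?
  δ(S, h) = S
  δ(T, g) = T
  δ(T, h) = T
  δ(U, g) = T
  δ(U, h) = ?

From the language and accept set, identify what each state tracks — S: zero g's seen; T: ≥ two g's seen; U: one g seen.
Each missing δ(q, a) is the state matching the new tracked value after reading a.
δ(S, g) = U; δ(U, h) = U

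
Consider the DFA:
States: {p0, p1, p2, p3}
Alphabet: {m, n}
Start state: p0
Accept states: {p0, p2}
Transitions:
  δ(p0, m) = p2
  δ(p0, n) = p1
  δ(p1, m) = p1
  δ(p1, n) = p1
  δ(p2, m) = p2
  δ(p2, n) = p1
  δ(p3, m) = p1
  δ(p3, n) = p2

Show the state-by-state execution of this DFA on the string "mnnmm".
read 'm': p0 → p2
  read 'n': p2 → p1
  read 'n': p1 → p1
  read 'm': p1 → p1
  read 'm': p1 → p1
p0 -> p2 -> p1 -> p1 -> p1 -> p1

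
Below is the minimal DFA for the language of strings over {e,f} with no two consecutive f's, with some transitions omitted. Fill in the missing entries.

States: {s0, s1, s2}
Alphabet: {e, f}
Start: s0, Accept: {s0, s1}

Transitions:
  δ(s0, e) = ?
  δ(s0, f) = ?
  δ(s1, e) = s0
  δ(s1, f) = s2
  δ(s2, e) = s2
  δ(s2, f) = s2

From the language and accept set, identify what each state tracks — s0: last symbol not f (ok); s1: last symbol f (ok); s2: saw ff (dead).
Each missing δ(q, a) is the state matching the new tracked value after reading a.
δ(s0, e) = s0; δ(s0, f) = s1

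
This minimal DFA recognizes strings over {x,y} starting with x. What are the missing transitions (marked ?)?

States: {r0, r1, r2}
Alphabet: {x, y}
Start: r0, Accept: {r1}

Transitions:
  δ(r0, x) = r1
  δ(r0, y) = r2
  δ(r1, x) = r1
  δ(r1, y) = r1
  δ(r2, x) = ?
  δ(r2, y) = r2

From the language and accept set, identify what each state tracks — r0: no input read; r1: started with x; r2: started with y (dead).
Each missing δ(q, a) is the state matching the new tracked value after reading a.
δ(r2, x) = r2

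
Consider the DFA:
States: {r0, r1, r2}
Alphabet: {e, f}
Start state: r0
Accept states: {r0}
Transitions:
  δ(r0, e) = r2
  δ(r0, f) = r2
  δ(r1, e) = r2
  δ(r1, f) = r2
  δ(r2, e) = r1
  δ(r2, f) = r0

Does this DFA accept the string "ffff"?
Processing string "ffff":
  r0 --f--> r2
  r2 --f--> r0
  r0 --f--> r2
  r2 --f--> r0
Final state: r0
Accept states: {r0}
Yes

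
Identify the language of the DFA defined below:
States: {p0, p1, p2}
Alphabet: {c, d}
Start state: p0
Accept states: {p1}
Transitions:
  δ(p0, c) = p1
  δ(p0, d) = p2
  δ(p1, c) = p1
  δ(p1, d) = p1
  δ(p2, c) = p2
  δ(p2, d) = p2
Testing a few strings:
  'dcd' → reject
  'c' → accept
  'cdd' → accept
  'd' → reject
State roles: p0=no input read; p1=started with c; p2=started with d (dead)
All strings over {c,d} starting with c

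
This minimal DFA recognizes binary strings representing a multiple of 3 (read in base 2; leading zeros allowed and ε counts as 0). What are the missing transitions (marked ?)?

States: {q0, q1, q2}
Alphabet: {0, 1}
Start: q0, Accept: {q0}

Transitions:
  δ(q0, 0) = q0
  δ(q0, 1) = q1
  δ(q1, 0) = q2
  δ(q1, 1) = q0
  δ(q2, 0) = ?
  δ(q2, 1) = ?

From the language and accept set, identify what each state tracks — q0: value ≡ 0 (mod 3); q1: value ≡ 1 (mod 3); q2: value ≡ 2 (mod 3).
Each missing δ(q, a) is the state matching the new tracked value after reading a.
δ(q2, 0) = q1; δ(q2, 1) = q2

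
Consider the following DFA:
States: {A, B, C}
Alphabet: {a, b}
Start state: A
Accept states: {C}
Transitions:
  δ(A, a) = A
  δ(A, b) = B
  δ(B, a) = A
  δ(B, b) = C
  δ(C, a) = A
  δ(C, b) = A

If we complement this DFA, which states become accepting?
Complement accept states = All states \ Original accept states
= {A, B, C} \ {C}
{A, B}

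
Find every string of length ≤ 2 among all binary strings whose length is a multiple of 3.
ε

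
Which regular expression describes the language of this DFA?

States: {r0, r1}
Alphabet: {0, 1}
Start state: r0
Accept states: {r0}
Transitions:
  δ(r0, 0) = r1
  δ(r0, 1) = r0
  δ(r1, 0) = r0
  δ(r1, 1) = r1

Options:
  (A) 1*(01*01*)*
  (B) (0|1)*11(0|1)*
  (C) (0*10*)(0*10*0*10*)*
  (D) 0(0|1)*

Check each option against the DFA on short strings; one disagreement eliminates an option:
  (A) 1*(01*01*)*: agrees with the DFA on every string of length ≤ 6
  (B) (0|1)*11(0|1)*: on ε the DFA stays in r0 and accepts (r0 ∈ Accept), but the regex does not match it → eliminate
  (C) (0*10*)(0*10*0*10*)*: on ε the DFA stays in r0 and accepts (r0 ∈ Accept), but the regex does not match it → eliminate
  (D) 0(0|1)*: on ε the DFA stays in r0 and accepts (r0 ∈ Accept), but the regex does not match it → eliminate
Only (A) is consistent with the DFA.
(A) 1*(01*01*)*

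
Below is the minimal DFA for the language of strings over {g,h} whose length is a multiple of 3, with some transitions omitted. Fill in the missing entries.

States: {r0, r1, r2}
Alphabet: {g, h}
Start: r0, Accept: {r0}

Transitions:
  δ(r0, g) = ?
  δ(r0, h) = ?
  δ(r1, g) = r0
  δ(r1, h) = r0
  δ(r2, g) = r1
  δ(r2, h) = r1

From the language and accept set, identify what each state tracks — r0: length ≡ 0 (mod 3); r1: length ≡ 2 (mod 3); r2: length ≡ 1 (mod 3).
Each missing δ(q, a) is the state matching the new tracked value after reading a.
δ(r0, g) = r2; δ(r0, h) = r2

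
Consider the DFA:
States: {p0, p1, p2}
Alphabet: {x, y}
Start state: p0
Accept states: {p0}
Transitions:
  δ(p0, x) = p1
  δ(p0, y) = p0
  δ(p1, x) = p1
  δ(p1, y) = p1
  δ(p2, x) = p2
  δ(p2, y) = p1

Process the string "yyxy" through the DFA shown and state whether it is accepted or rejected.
Processing string "yyxy":
  p0 --y--> p0
  p0 --y--> p0
  p0 --x--> p1
  p1 --y--> p1
Final state: p1
Accept states: {p0}
No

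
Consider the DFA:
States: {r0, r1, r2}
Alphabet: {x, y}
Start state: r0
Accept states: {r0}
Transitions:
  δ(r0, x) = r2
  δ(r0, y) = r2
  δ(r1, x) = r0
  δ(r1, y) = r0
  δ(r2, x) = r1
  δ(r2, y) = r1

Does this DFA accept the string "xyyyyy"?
Processing string "xyyyyy":
  r0 --x--> r2
  r2 --y--> r1
  r1 --y--> r0
  r0 --y--> r2
  r2 --y--> r1
  r1 --y--> r0
Final state: r0
Accept states: {r0}
Yes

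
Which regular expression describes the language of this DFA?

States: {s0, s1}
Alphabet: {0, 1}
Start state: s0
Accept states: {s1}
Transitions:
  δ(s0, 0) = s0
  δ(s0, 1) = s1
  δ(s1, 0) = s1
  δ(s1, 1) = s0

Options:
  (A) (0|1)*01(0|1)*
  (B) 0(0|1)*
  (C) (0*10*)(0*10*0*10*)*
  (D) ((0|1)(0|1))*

Check each option against the DFA on short strings; one disagreement eliminates an option:
  (A) (0|1)*01(0|1)*: on '1' the DFA goes s0 → s1 and accepts (s1 ∈ Accept), but the regex does not match it → eliminate
  (B) 0(0|1)*: on '0' the DFA goes s0 → s0 and rejects (s0 ∉ Accept), but the regex matches it → eliminate
  (C) (0*10*)(0*10*0*10*)*: agrees with the DFA on every string of length ≤ 6
  (D) ((0|1)(0|1))*: on ε the DFA stays in s0 and rejects (s0 ∉ Accept), but the regex matches it → eliminate
Only (C) is consistent with the DFA.
(C) (0*10*)(0*10*0*10*)*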